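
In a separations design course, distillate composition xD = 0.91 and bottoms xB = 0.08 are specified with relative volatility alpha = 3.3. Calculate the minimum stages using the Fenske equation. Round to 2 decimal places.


N_min = ln((xD*(1-xB))/(xB*(1-xD))) / ln(alpha)
Numerator inside ln: 0.8372 / 0.0072 = 116.277778
ln(116.277778) = 4.755982
ln(alpha) = ln(3.3) = 1.193922
N_min = 4.755982 / 1.193922 = 3.98


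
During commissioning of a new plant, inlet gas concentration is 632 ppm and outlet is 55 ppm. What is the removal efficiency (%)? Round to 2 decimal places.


Efficiency = (G_in - G_out) / G_in * 100%
Efficiency = (632 - 55) / 632 * 100
Efficiency = 577 / 632 * 100
Efficiency = 91.30%


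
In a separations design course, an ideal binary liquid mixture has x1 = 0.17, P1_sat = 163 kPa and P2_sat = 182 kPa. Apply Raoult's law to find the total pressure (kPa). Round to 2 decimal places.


P = x1*P1_sat + x2*P2_sat
x2 = 1 - x1 = 1 - 0.17 = 0.83
P = 0.17*163 + 0.83*182
P = 27.71 + 151.06
P = 178.77 kPa


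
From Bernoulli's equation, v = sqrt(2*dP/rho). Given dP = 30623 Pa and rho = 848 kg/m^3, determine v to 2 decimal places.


v = sqrt(2*dP/rho)
v = sqrt(2*30623/848)
v = sqrt(72.224057)
v = 8.50 m/s


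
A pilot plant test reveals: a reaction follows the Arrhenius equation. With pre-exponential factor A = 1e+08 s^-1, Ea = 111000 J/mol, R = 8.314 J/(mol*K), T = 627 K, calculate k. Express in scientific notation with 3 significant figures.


k = A * exp(-Ea/(R*T))
k = 1e+08 * exp(-111000 / (8.314 * 627))
k = 1e+08 * exp(-21.29342)
k = 5.65e-02


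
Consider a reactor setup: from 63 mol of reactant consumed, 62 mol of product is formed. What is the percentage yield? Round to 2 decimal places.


Yield = (moles product / moles consumed) * 100%
Yield = (62 / 63) * 100
Yield = 0.9841 * 100
Yield = 98.41%


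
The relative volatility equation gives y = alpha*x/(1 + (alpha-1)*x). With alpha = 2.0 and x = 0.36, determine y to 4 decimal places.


y = alpha*x / (1 + (alpha-1)*x)
y = 2.0*0.36 / (1 + (2.0-1)*0.36)
y = 0.72 / (1 + 0.36)
y = 0.72 / 1.36
y = 0.5294


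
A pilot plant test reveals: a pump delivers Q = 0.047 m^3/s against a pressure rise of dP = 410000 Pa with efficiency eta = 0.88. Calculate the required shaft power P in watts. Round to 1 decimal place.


P = Q * dP / eta
P = 0.047 * 410000 / 0.88
P = 19270.0 / 0.88
P = 21897.7 W


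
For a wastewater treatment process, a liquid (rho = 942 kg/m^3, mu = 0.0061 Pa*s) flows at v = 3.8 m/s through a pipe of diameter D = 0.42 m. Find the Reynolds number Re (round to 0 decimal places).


Re = rho * v * D / mu
Re = 942 * 3.8 * 0.42 / 0.0061
Re = 1503.432 / 0.0061
Re = 246464


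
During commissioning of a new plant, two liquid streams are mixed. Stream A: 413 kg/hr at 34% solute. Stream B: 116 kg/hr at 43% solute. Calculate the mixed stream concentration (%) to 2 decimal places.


Mass balance on solute: F1*x1 + F2*x2 = F3*x3
F3 = F1 + F2 = 413 + 116 = 529 kg/hr
x3 = (F1*x1 + F2*x2)/F3
x3 = (413*0.34 + 116*0.43) / 529
x3 = 35.97%


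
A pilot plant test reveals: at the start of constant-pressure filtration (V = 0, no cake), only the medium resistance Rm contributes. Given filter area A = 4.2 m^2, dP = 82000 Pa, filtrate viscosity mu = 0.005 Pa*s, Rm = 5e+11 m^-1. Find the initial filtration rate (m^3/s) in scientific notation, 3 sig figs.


rate = A * dP / (mu * Rm)
rate = 4.2 * 82000 / (0.005 * 5e+11)
rate = 344400.0 / 2.500e+09
rate = 1.38e-04 m^3/s


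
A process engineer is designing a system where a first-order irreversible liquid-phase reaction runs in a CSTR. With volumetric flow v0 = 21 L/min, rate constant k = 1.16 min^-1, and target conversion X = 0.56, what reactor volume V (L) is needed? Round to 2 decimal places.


V = v0 * X / (k * (1 - X))
V = 21 * 0.56 / (1.16 * (1 - 0.56))
V = 11.76 / (1.16 * 0.44)
V = 11.76 / 0.5104
V = 23.04 L


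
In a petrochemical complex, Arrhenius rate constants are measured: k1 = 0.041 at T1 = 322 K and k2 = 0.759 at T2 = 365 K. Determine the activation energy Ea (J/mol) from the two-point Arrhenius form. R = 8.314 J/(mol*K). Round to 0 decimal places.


Ea = R * ln(k2/k1) / (1/T1 - 1/T2)
ln(k2/k1) = ln(0.759/0.041) = 2.9184297
1/T1 - 1/T2 = 1/322 - 1/365 = 0.000365864035
Ea = 8.314 * 2.9184297 / 0.000365864035
Ea = 66319 J/mol


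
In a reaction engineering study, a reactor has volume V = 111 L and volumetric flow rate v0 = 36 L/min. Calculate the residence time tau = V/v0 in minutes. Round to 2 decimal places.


tau = V / v0
tau = 111 / 36
tau = 3.08 min


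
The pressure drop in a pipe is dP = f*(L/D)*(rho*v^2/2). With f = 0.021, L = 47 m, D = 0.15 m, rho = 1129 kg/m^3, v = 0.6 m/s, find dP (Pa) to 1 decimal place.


dP = f * (L/D) * (rho*v^2/2)
dP = 0.021 * (47/0.15) * (1129*0.6^2/2)
L/D = 313.33333333
rho*v^2/2 = 1129*0.36/2 = 203.22
dP = 0.021 * 313.33333333 * 203.22
dP = 1337.2 Pa


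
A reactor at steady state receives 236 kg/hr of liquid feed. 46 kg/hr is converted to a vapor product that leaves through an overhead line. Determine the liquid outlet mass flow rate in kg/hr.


Steady-state mass balance on the main outlet: F_out = F_in - F_removed
F_out = 236 - 46
F_out = 190 kg/hr


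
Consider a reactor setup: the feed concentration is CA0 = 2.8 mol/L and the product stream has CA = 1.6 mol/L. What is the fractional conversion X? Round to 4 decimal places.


X = (CA0 - CA) / CA0
X = (2.8 - 1.6) / 2.8
X = 1.2 / 2.8
X = 0.4286


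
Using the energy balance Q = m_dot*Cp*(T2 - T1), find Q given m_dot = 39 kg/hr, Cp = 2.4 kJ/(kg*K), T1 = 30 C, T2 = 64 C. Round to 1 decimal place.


Q = m_dot * Cp * (T2 - T1)
Q = 39 * 2.4 * (64 - 30)
Q = 39 * 2.4 * 34
Q = 3182.4 kJ/hr


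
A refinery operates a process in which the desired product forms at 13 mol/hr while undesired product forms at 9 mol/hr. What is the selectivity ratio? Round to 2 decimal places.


S = desired product rate / undesired product rate
S = 13 / 9
S = 1.44


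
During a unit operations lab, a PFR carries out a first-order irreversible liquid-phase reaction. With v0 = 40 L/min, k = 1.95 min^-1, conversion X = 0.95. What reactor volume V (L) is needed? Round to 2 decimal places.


V = (v0/k) * ln(1/(1-X))
V = (40/1.95) * ln(1/(1-0.95))
V = 20.512821 * ln(20.0)
V = 20.512821 * 2.995732
V = 61.45 L


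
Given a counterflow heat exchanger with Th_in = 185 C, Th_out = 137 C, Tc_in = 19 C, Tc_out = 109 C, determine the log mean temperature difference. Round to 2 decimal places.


dT1 = Th_in - Tc_out = 185 - 109 = 76
dT2 = Th_out - Tc_in = 137 - 19 = 118
LMTD = (dT1 - dT2) / ln(dT1/dT2)
LMTD = (76 - 118) / ln(76/118)
LMTD = 95.47 K


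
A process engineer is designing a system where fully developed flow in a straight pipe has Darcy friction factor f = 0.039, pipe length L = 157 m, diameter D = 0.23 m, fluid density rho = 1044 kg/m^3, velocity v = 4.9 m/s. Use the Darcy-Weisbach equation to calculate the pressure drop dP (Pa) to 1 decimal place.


dP = f * (L/D) * (rho*v^2/2)
dP = 0.039 * (157/0.23) * (1044*4.9^2/2)
L/D = 682.60869565
rho*v^2/2 = 1044*24.01/2 = 12533.22
dP = 0.039 * 682.60869565 * 12533.22
dP = 333656.1 Pa


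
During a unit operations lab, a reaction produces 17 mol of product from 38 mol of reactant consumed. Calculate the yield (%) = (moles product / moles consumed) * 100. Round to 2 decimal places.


Yield = (moles product / moles consumed) * 100%
Yield = (17 / 38) * 100
Yield = 0.4474 * 100
Yield = 44.74%


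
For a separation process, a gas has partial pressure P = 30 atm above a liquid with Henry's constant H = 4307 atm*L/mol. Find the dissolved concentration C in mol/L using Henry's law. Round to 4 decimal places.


C = P / H
C = 30 / 4307
C = 0.0070 mol/L


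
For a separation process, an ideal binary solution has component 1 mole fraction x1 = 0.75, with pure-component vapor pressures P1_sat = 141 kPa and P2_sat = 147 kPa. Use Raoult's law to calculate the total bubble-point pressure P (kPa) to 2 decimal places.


P = x1*P1_sat + x2*P2_sat
x2 = 1 - x1 = 1 - 0.75 = 0.25
P = 0.75*141 + 0.25*147
P = 105.75 + 36.75
P = 142.50 kPa


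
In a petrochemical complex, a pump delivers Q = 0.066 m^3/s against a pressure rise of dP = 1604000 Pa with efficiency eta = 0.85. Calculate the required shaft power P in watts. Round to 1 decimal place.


P = Q * dP / eta
P = 0.066 * 1604000 / 0.85
P = 105864.0 / 0.85
P = 124545.9 W


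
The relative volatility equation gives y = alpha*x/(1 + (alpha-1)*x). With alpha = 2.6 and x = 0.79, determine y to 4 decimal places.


y = alpha*x / (1 + (alpha-1)*x)
y = 2.6*0.79 / (1 + (2.6-1)*0.79)
y = 2.054 / (1 + 1.264)
y = 2.054 / 2.264
y = 0.9072


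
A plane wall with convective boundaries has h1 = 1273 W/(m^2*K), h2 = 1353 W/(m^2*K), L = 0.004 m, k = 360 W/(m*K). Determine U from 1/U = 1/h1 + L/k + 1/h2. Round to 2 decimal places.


1/U = 1/h1 + L/k + 1/h2
1/U = 1/1273 + 0.004/360 + 1/1353
1/U = 0.000785546 + 1.11111e-05 + 0.0007390983
1/U = 0.0015357554
U = 651.15 W/(m^2*K)


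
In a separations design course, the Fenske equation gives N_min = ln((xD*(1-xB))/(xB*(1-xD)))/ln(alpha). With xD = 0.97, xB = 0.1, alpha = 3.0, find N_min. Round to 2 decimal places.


N_min = ln((xD*(1-xB))/(xB*(1-xD))) / ln(alpha)
Numerator inside ln: 0.873 / 0.003 = 291.0
ln(291.0) = 5.673323
ln(alpha) = ln(3.0) = 1.098612
N_min = 5.673323 / 1.098612 = 5.16


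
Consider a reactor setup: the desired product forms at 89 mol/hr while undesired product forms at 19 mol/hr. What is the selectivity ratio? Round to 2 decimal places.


S = desired product rate / undesired product rate
S = 89 / 19
S = 4.68


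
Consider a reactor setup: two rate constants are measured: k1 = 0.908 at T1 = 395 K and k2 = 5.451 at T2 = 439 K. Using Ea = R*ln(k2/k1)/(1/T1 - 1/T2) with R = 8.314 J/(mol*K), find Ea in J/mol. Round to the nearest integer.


Ea = R * ln(k2/k1) / (1/T1 - 1/T2)
ln(k2/k1) = ln(5.451/0.908) = 1.79231
1/T1 - 1/T2 = 1/395 - 1/439 = 0.000253741242
Ea = 8.314 * 1.79231 / 0.000253741242
Ea = 58726 J/mol


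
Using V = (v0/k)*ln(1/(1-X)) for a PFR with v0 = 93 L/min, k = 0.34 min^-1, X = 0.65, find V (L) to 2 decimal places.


V = (v0/k) * ln(1/(1-X))
V = (93/0.34) * ln(1/(1-0.65))
V = 273.529412 * ln(2.857143)
V = 273.529412 * 1.049822
V = 287.16 L


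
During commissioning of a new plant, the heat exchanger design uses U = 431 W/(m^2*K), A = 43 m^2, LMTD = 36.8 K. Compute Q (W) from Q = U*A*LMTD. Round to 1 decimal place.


Q = U * A * LMTD
Q = 431 * 43 * 36.8
Q = 682014.4 W


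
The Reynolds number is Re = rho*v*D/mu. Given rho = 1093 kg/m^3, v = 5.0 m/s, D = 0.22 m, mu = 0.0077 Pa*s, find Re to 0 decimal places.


Re = rho * v * D / mu
Re = 1093 * 5.0 * 0.22 / 0.0077
Re = 1202.3 / 0.0077
Re = 156143


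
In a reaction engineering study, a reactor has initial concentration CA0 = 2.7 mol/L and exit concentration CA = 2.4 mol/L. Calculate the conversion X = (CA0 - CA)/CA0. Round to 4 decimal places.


X = (CA0 - CA) / CA0
X = (2.7 - 2.4) / 2.7
X = 0.3 / 2.7
X = 0.1111


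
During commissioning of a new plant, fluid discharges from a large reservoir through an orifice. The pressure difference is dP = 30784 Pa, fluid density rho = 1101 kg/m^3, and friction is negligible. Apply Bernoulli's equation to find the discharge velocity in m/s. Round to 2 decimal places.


v = sqrt(2*dP/rho)
v = sqrt(2*30784/1101)
v = sqrt(55.920073)
v = 7.48 m/s


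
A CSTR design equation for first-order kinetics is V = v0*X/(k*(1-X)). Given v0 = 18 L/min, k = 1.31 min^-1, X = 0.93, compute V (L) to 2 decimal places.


V = v0 * X / (k * (1 - X))
V = 18 * 0.93 / (1.31 * (1 - 0.93))
V = 16.74 / (1.31 * 0.07)
V = 16.74 / 0.0917
V = 182.55 L


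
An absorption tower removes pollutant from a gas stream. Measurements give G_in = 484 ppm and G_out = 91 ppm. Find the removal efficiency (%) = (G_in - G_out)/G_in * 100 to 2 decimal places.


Efficiency = (G_in - G_out) / G_in * 100%
Efficiency = (484 - 91) / 484 * 100
Efficiency = 393 / 484 * 100
Efficiency = 81.20%


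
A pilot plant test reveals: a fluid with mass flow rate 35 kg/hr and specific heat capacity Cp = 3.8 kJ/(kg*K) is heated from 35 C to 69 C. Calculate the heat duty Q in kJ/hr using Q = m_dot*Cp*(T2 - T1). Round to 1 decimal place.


Q = m_dot * Cp * (T2 - T1)
Q = 35 * 3.8 * (69 - 35)
Q = 35 * 3.8 * 34
Q = 4522.0 kJ/hr


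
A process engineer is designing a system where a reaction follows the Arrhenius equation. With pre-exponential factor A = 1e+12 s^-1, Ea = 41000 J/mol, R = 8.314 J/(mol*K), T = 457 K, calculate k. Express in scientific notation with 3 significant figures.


k = A * exp(-Ea/(R*T))
k = 1e+12 * exp(-41000 / (8.314 * 457))
k = 1e+12 * exp(-10.790899)
k = 2.06e+07


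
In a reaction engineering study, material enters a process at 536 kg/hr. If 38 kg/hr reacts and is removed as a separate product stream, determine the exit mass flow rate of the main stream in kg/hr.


Steady-state mass balance on the main outlet: F_out = F_in - F_removed
F_out = 536 - 38
F_out = 498 kg/hr


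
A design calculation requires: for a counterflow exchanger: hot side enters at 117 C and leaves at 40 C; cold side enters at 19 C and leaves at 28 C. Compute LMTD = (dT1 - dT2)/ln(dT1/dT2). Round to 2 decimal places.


dT1 = Th_in - Tc_out = 117 - 28 = 89
dT2 = Th_out - Tc_in = 40 - 19 = 21
LMTD = (dT1 - dT2) / ln(dT1/dT2)
LMTD = (89 - 21) / ln(89/21)
LMTD = 47.09 K


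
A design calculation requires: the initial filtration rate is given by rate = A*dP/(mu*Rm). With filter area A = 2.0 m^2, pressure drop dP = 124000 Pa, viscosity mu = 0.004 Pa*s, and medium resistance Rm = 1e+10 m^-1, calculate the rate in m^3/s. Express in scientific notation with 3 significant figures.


rate = A * dP / (mu * Rm)
rate = 2.0 * 124000 / (0.004 * 1e+10)
rate = 248000.0 / 4.000e+07
rate = 6.20e-03 m^3/s


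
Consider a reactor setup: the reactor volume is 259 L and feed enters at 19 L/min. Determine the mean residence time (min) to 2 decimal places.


tau = V / v0
tau = 259 / 19
tau = 13.63 min


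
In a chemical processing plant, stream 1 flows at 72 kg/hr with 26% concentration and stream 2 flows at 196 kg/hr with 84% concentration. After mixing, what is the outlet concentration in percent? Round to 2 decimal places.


Mass balance on solute: F1*x1 + F2*x2 = F3*x3
F3 = F1 + F2 = 72 + 196 = 268 kg/hr
x3 = (F1*x1 + F2*x2)/F3
x3 = (72*0.26 + 196*0.84) / 268
x3 = 68.42%


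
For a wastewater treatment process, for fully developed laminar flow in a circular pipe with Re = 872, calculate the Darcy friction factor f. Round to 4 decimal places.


f = 64 / Re
f = 64 / 872
f = 0.0734


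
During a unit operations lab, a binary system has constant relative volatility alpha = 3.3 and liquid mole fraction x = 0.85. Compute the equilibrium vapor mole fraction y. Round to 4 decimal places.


y = alpha*x / (1 + (alpha-1)*x)
y = 3.3*0.85 / (1 + (3.3-1)*0.85)
y = 2.805 / (1 + 1.955)
y = 2.805 / 2.955
y = 0.9492


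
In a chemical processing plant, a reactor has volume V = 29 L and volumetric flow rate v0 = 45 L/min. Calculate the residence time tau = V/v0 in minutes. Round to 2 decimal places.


tau = V / v0
tau = 29 / 45
tau = 0.64 min


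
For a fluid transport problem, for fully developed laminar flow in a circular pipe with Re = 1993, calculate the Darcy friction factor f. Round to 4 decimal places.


f = 64 / Re
f = 64 / 1993
f = 0.0321


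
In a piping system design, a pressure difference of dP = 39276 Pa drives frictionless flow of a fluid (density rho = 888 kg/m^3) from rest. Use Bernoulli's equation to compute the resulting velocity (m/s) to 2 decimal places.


v = sqrt(2*dP/rho)
v = sqrt(2*39276/888)
v = sqrt(88.459459)
v = 9.41 m/s


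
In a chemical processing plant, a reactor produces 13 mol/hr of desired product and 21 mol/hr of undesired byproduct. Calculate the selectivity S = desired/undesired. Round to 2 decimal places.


S = desired product rate / undesired product rate
S = 13 / 21
S = 0.62


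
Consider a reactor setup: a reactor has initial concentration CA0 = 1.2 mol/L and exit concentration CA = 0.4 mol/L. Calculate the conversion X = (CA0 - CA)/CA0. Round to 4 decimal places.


X = (CA0 - CA) / CA0
X = (1.2 - 0.4) / 1.2
X = 0.8 / 1.2
X = 0.6667


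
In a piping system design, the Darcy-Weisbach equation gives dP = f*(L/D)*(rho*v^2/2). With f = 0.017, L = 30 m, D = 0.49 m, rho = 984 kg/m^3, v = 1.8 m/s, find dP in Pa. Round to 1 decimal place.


dP = f * (L/D) * (rho*v^2/2)
dP = 0.017 * (30/0.49) * (984*1.8^2/2)
L/D = 61.2244898
rho*v^2/2 = 984*3.24/2 = 1594.08
dP = 0.017 * 61.2244898 * 1594.08
dP = 1659.1 Pa


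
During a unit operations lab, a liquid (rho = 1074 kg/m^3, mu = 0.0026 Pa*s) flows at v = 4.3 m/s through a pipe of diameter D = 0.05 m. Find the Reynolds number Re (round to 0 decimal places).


Re = rho * v * D / mu
Re = 1074 * 4.3 * 0.05 / 0.0026
Re = 230.91 / 0.0026
Re = 88812


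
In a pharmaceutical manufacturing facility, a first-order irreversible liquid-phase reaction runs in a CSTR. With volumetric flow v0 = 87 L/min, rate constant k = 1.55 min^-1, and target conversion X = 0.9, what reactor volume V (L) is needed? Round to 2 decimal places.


V = v0 * X / (k * (1 - X))
V = 87 * 0.9 / (1.55 * (1 - 0.9))
V = 78.3 / (1.55 * 0.1)
V = 78.3 / 0.155
V = 505.16 L


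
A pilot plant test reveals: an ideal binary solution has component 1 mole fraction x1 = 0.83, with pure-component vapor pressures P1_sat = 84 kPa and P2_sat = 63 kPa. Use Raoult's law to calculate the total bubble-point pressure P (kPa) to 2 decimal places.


P = x1*P1_sat + x2*P2_sat
x2 = 1 - x1 = 1 - 0.83 = 0.17
P = 0.83*84 + 0.17*63
P = 69.72 + 10.71
P = 80.43 kPa


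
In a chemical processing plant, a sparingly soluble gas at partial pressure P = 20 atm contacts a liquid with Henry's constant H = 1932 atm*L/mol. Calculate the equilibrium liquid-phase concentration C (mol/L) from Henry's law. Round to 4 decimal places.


C = P / H
C = 20 / 1932
C = 0.0104 mol/L


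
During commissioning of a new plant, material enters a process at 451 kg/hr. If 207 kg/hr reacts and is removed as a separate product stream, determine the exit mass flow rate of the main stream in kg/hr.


Steady-state mass balance on the main outlet: F_out = F_in - F_removed
F_out = 451 - 207
F_out = 244 kg/hr


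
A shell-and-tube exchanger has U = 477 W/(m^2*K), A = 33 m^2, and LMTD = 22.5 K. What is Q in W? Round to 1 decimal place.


Q = U * A * LMTD
Q = 477 * 33 * 22.5
Q = 354172.5 W


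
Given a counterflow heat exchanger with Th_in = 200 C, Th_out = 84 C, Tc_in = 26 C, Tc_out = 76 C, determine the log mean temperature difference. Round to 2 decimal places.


dT1 = Th_in - Tc_out = 200 - 76 = 124
dT2 = Th_out - Tc_in = 84 - 26 = 58
LMTD = (dT1 - dT2) / ln(dT1/dT2)
LMTD = (124 - 58) / ln(124/58)
LMTD = 86.86 K


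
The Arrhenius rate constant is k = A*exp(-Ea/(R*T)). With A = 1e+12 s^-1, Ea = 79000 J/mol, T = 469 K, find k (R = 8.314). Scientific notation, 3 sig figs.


k = A * exp(-Ea/(R*T))
k = 1e+12 * exp(-79000 / (8.314 * 469))
k = 1e+12 * exp(-20.260223)
k = 1.59e+03


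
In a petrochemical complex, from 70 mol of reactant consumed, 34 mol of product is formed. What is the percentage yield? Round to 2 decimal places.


Yield = (moles product / moles consumed) * 100%
Yield = (34 / 70) * 100
Yield = 0.4857 * 100
Yield = 48.57%


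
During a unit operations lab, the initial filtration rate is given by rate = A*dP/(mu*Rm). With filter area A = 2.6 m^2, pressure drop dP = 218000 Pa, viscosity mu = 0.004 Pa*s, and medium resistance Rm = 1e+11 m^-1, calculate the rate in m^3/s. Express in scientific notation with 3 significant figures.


rate = A * dP / (mu * Rm)
rate = 2.6 * 218000 / (0.004 * 1e+11)
rate = 566800.0 / 4.000e+08
rate = 1.42e-03 m^3/s


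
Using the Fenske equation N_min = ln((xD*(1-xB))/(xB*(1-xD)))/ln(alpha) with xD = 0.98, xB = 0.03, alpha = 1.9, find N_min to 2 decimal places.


N_min = ln((xD*(1-xB))/(xB*(1-xD))) / ln(alpha)
Numerator inside ln: 0.9506 / 0.0006 = 1584.333333
ln(1584.333333) = 7.367919
ln(alpha) = ln(1.9) = 0.641854
N_min = 7.367919 / 0.641854 = 11.48


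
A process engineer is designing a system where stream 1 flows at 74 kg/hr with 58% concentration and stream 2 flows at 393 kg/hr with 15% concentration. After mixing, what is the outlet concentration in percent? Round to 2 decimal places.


Mass balance on solute: F1*x1 + F2*x2 = F3*x3
F3 = F1 + F2 = 74 + 393 = 467 kg/hr
x3 = (F1*x1 + F2*x2)/F3
x3 = (74*0.58 + 393*0.15) / 467
x3 = 21.81%


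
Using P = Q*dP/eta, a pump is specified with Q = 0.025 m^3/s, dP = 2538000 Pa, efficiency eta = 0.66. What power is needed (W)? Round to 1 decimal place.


P = Q * dP / eta
P = 0.025 * 2538000 / 0.66
P = 63450.0 / 0.66
P = 96136.4 W


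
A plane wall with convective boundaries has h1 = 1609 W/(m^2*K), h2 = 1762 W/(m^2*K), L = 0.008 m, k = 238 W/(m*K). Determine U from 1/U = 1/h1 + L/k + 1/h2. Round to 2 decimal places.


1/U = 1/h1 + L/k + 1/h2
1/U = 1/1609 + 0.008/238 + 1/1762
1/U = 0.000621504 + 3.36134e-05 + 0.0005675369
1/U = 0.0012226543
U = 817.89 W/(m^2*K)


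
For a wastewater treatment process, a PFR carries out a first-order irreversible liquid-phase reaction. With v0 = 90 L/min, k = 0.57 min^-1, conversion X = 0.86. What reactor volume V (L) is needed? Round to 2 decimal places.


V = (v0/k) * ln(1/(1-X))
V = (90/0.57) * ln(1/(1-0.86))
V = 157.894737 * ln(7.142857)
V = 157.894737 * 1.966113
V = 310.44 L


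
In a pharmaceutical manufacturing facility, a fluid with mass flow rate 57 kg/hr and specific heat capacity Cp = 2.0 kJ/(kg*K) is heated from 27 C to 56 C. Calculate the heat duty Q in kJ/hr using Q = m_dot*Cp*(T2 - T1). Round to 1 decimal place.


Q = m_dot * Cp * (T2 - T1)
Q = 57 * 2.0 * (56 - 27)
Q = 57 * 2.0 * 29
Q = 3306.0 kJ/hr


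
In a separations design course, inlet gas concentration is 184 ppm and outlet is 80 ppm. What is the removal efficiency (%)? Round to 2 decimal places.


Efficiency = (G_in - G_out) / G_in * 100%
Efficiency = (184 - 80) / 184 * 100
Efficiency = 104 / 184 * 100
Efficiency = 56.52%


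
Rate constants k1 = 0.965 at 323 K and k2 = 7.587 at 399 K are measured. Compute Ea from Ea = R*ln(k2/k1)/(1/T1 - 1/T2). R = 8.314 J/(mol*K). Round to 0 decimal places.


Ea = R * ln(k2/k1) / (1/T1 - 1/T2)
ln(k2/k1) = ln(7.587/0.965) = 2.0620634
1/T1 - 1/T2 = 1/323 - 1/399 = 0.000589709568
Ea = 8.314 * 2.0620634 / 0.000589709568
Ea = 29072 J/mol


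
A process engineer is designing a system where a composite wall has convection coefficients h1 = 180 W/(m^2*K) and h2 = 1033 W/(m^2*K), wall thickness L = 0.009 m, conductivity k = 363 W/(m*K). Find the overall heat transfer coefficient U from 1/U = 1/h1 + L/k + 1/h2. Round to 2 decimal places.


1/U = 1/h1 + L/k + 1/h2
1/U = 1/180 + 0.009/363 + 1/1033
1/U = 0.0055555556 + 2.47934e-05 + 0.0009680542
1/U = 0.0065484032
U = 152.71 W/(m^2*K)


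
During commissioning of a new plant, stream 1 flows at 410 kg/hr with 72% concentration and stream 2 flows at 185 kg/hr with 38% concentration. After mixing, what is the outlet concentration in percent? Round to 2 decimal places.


Mass balance on solute: F1*x1 + F2*x2 = F3*x3
F3 = F1 + F2 = 410 + 185 = 595 kg/hr
x3 = (F1*x1 + F2*x2)/F3
x3 = (410*0.72 + 185*0.38) / 595
x3 = 61.43%


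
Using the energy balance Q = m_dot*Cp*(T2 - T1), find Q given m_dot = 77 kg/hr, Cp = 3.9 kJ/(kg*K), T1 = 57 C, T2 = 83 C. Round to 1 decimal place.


Q = m_dot * Cp * (T2 - T1)
Q = 77 * 3.9 * (83 - 57)
Q = 77 * 3.9 * 26
Q = 7807.8 kJ/hr


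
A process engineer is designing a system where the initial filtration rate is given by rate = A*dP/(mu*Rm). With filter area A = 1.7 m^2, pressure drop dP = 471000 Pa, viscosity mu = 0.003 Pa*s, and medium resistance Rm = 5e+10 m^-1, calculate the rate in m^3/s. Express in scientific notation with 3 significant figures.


rate = A * dP / (mu * Rm)
rate = 1.7 * 471000 / (0.003 * 5e+10)
rate = 800700.0 / 1.500e+08
rate = 5.34e-03 m^3/s


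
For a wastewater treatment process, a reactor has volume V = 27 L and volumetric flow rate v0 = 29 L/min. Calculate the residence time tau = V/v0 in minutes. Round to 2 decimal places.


tau = V / v0
tau = 27 / 29
tau = 0.93 min


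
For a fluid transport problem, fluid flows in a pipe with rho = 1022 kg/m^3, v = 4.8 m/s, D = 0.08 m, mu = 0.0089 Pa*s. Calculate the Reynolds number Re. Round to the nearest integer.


Re = rho * v * D / mu
Re = 1022 * 4.8 * 0.08 / 0.0089
Re = 392.448 / 0.0089
Re = 44095


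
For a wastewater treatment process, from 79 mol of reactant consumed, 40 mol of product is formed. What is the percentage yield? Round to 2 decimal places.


Yield = (moles product / moles consumed) * 100%
Yield = (40 / 79) * 100
Yield = 0.5063 * 100
Yield = 50.63%


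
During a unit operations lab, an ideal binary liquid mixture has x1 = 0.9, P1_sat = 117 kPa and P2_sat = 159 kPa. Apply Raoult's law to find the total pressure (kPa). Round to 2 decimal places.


P = x1*P1_sat + x2*P2_sat
x2 = 1 - x1 = 1 - 0.9 = 0.1
P = 0.9*117 + 0.1*159
P = 105.3 + 15.9
P = 121.20 kPa


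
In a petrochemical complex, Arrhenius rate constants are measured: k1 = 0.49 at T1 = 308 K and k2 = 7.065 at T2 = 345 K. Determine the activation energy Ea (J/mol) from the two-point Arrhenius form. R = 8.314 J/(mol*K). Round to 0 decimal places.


Ea = R * ln(k2/k1) / (1/T1 - 1/T2)
ln(k2/k1) = ln(7.065/0.49) = 2.6685029
1/T1 - 1/T2 = 1/308 - 1/345 = 0.000348202522
Ea = 8.314 * 2.6685029 / 0.000348202522
Ea = 63716 J/mol


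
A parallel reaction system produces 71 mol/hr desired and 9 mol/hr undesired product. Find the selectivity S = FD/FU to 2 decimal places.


S = desired product rate / undesired product rate
S = 71 / 9
S = 7.89


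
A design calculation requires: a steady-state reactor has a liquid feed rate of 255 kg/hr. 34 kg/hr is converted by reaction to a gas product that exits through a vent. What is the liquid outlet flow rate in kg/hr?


Steady-state mass balance on the main outlet: F_out = F_in - F_removed
F_out = 255 - 34
F_out = 221 kg/hr


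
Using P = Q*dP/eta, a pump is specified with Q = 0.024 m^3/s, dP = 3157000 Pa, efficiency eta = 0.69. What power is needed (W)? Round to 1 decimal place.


P = Q * dP / eta
P = 0.024 * 3157000 / 0.69
P = 75768.0 / 0.69
P = 109808.7 W


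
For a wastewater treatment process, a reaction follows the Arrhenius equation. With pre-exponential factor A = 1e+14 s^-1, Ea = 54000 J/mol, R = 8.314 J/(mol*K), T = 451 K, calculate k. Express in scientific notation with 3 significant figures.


k = A * exp(-Ea/(R*T))
k = 1e+14 * exp(-54000 / (8.314 * 451))
k = 1e+14 * exp(-14.401482)
k = 5.57e+07


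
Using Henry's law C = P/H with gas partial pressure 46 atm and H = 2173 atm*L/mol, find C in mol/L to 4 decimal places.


C = P / H
C = 46 / 2173
C = 0.0212 mol/L


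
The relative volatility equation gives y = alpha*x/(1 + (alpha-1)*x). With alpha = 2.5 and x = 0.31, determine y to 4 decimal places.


y = alpha*x / (1 + (alpha-1)*x)
y = 2.5*0.31 / (1 + (2.5-1)*0.31)
y = 0.775 / (1 + 0.465)
y = 0.775 / 1.465
y = 0.5290


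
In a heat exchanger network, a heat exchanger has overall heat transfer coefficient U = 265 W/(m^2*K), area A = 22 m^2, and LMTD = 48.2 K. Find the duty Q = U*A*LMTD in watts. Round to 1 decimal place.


Q = U * A * LMTD
Q = 265 * 22 * 48.2
Q = 281006.0 W


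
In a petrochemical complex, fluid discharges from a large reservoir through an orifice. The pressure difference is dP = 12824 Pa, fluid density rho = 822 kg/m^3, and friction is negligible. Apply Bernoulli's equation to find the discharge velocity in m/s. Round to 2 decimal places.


v = sqrt(2*dP/rho)
v = sqrt(2*12824/822)
v = sqrt(31.201946)
v = 5.59 m/s


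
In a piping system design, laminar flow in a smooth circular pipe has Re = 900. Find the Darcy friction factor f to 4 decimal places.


f = 64 / Re
f = 64 / 900
f = 0.0711


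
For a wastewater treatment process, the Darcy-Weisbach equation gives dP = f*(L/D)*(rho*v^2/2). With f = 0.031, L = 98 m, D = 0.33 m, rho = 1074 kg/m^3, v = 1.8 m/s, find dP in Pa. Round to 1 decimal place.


dP = f * (L/D) * (rho*v^2/2)
dP = 0.031 * (98/0.33) * (1074*1.8^2/2)
L/D = 296.96969697
rho*v^2/2 = 1074*3.24/2 = 1739.88
dP = 0.031 * 296.96969697 * 1739.88
dP = 16017.4 Pa


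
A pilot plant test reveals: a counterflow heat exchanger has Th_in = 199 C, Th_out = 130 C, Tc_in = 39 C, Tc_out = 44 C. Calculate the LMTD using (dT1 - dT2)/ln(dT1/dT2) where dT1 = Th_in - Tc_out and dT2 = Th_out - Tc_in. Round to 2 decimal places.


dT1 = Th_in - Tc_out = 199 - 44 = 155
dT2 = Th_out - Tc_in = 130 - 39 = 91
LMTD = (dT1 - dT2) / ln(dT1/dT2)
LMTD = (155 - 91) / ln(155/91)
LMTD = 120.17 K


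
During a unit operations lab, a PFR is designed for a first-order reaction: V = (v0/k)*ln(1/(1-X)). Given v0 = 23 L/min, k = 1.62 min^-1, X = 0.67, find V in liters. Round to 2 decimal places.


V = (v0/k) * ln(1/(1-X))
V = (23/1.62) * ln(1/(1-0.67))
V = 14.197531 * ln(3.030303)
V = 14.197531 * 1.108663
V = 15.74 L


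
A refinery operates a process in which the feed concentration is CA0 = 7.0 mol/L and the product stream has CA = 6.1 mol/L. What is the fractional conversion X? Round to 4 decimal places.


X = (CA0 - CA) / CA0
X = (7.0 - 6.1) / 7.0
X = 0.9 / 7.0
X = 0.1286


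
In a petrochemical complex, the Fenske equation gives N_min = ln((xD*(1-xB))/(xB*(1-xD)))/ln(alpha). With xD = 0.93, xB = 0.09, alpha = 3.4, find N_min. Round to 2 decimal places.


N_min = ln((xD*(1-xB))/(xB*(1-xD))) / ln(alpha)
Numerator inside ln: 0.8463 / 0.0063 = 134.333333
ln(134.333333) = 4.900324
ln(alpha) = ln(3.4) = 1.223775
N_min = 4.900324 / 1.223775 = 4.00


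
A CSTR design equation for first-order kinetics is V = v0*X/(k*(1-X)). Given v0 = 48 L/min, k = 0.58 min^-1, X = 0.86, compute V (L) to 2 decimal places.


V = v0 * X / (k * (1 - X))
V = 48 * 0.86 / (0.58 * (1 - 0.86))
V = 41.28 / (0.58 * 0.14)
V = 41.28 / 0.0812
V = 508.37 L


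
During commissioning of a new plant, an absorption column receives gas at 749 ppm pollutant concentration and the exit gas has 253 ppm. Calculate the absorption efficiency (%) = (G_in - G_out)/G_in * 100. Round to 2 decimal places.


Efficiency = (G_in - G_out) / G_in * 100%
Efficiency = (749 - 253) / 749 * 100
Efficiency = 496 / 749 * 100
Efficiency = 66.22%


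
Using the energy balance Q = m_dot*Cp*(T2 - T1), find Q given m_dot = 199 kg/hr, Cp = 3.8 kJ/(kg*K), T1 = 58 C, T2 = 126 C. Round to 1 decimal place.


Q = m_dot * Cp * (T2 - T1)
Q = 199 * 3.8 * (126 - 58)
Q = 199 * 3.8 * 68
Q = 51421.6 kJ/hr


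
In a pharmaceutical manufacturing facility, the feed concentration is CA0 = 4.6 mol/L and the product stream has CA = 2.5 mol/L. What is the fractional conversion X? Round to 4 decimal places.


X = (CA0 - CA) / CA0
X = (4.6 - 2.5) / 4.6
X = 2.1 / 4.6
X = 0.4565


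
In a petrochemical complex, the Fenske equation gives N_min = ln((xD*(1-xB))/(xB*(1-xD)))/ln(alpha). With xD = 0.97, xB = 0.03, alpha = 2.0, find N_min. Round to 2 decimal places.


N_min = ln((xD*(1-xB))/(xB*(1-xD))) / ln(alpha)
Numerator inside ln: 0.9409 / 0.0009 = 1045.444444
ln(1045.444444) = 6.952197
ln(alpha) = ln(2.0) = 0.693147
N_min = 6.952197 / 0.693147 = 10.03


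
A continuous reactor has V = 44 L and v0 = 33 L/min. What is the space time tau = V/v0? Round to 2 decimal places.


tau = V / v0
tau = 44 / 33
tau = 1.33 min


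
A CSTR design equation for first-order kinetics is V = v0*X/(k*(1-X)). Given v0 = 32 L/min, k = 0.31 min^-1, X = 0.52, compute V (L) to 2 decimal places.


V = v0 * X / (k * (1 - X))
V = 32 * 0.52 / (0.31 * (1 - 0.52))
V = 16.64 / (0.31 * 0.48)
V = 16.64 / 0.1488
V = 111.83 L


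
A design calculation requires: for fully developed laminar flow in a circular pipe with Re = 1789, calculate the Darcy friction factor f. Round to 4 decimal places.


f = 64 / Re
f = 64 / 1789
f = 0.0358


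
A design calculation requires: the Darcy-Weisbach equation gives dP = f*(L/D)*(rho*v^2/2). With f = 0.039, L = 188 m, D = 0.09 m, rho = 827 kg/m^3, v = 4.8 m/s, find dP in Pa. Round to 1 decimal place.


dP = f * (L/D) * (rho*v^2/2)
dP = 0.039 * (188/0.09) * (827*4.8^2/2)
L/D = 2088.88888889
rho*v^2/2 = 827*23.04/2 = 9527.04
dP = 0.039 * 2088.88888889 * 9527.04
dP = 776136.2 Pa


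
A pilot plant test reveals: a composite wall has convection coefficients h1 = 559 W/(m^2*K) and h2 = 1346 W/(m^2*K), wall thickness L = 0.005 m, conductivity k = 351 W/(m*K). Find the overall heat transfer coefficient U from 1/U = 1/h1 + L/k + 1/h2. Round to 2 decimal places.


1/U = 1/h1 + L/k + 1/h2
1/U = 1/559 + 0.005/351 + 1/1346
1/U = 0.0017889088 + 1.4245e-05 + 0.0007429421
1/U = 0.0025460959
U = 392.76 W/(m^2*K)


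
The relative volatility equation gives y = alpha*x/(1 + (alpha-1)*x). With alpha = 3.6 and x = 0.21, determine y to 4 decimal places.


y = alpha*x / (1 + (alpha-1)*x)
y = 3.6*0.21 / (1 + (3.6-1)*0.21)
y = 0.756 / (1 + 0.546)
y = 0.756 / 1.546
y = 0.4890


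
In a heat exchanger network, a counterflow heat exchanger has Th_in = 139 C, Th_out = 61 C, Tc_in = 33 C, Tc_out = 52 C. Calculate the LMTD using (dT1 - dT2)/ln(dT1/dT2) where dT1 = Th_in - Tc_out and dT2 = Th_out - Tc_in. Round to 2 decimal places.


dT1 = Th_in - Tc_out = 139 - 52 = 87
dT2 = Th_out - Tc_in = 61 - 33 = 28
LMTD = (dT1 - dT2) / ln(dT1/dT2)
LMTD = (87 - 28) / ln(87/28)
LMTD = 52.04 K


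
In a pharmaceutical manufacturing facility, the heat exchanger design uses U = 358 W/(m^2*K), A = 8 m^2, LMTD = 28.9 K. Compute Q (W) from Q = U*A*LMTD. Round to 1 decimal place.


Q = U * A * LMTD
Q = 358 * 8 * 28.9
Q = 82769.6 W


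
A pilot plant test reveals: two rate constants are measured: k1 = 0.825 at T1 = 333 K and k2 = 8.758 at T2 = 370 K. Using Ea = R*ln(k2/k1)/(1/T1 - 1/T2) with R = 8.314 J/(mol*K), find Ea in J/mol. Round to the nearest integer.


Ea = R * ln(k2/k1) / (1/T1 - 1/T2)
ln(k2/k1) = ln(8.758/0.825) = 2.3623395
1/T1 - 1/T2 = 1/333 - 1/370 = 0.0003003003
Ea = 8.314 * 2.3623395 / 0.0003003003
Ea = 65403 J/mol


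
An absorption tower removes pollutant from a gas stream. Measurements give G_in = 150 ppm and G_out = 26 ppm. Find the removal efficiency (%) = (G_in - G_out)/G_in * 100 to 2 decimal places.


Efficiency = (G_in - G_out) / G_in * 100%
Efficiency = (150 - 26) / 150 * 100
Efficiency = 124 / 150 * 100
Efficiency = 82.67%


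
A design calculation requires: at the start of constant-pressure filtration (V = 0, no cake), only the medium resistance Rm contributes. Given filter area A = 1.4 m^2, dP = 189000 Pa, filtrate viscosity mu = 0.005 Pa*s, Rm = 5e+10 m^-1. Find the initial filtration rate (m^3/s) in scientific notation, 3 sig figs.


rate = A * dP / (mu * Rm)
rate = 1.4 * 189000 / (0.005 * 5e+10)
rate = 264600.0 / 2.500e+08
rate = 1.06e-03 m^3/s


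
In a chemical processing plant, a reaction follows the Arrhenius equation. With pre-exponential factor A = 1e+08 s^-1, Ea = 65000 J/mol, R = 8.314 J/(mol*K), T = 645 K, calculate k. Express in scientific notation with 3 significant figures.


k = A * exp(-Ea/(R*T))
k = 1e+08 * exp(-65000 / (8.314 * 645))
k = 1e+08 * exp(-12.121144)
k = 5.44e+02


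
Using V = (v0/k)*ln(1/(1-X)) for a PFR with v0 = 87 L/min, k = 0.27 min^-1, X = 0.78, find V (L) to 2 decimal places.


V = (v0/k) * ln(1/(1-X))
V = (87/0.27) * ln(1/(1-0.78))
V = 322.222222 * ln(4.545455)
V = 322.222222 * 1.514128
V = 487.89 L


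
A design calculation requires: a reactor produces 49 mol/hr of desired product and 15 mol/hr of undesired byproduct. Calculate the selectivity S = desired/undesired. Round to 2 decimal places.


S = desired product rate / undesired product rate
S = 49 / 15
S = 3.27


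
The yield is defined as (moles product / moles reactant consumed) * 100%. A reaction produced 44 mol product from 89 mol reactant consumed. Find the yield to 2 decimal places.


Yield = (moles product / moles consumed) * 100%
Yield = (44 / 89) * 100
Yield = 0.4944 * 100
Yield = 49.44%


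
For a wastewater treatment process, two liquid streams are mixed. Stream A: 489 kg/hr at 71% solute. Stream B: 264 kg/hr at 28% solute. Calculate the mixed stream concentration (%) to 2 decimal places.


Mass balance on solute: F1*x1 + F2*x2 = F3*x3
F3 = F1 + F2 = 489 + 264 = 753 kg/hr
x3 = (F1*x1 + F2*x2)/F3
x3 = (489*0.71 + 264*0.28) / 753
x3 = 55.92%


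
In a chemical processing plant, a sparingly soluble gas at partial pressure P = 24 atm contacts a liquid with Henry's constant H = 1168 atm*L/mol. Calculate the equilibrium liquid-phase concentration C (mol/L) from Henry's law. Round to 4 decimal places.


C = P / H
C = 24 / 1168
C = 0.0205 mol/L


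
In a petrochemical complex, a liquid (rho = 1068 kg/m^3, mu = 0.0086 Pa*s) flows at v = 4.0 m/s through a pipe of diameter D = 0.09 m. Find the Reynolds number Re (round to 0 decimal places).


Re = rho * v * D / mu
Re = 1068 * 4.0 * 0.09 / 0.0086
Re = 384.48 / 0.0086
Re = 44707


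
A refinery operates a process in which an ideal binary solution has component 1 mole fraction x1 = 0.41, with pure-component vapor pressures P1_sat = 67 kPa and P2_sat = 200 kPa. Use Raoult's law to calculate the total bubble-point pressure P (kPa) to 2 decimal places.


P = x1*P1_sat + x2*P2_sat
x2 = 1 - x1 = 1 - 0.41 = 0.59
P = 0.41*67 + 0.59*200
P = 27.47 + 118.0
P = 145.47 kPa


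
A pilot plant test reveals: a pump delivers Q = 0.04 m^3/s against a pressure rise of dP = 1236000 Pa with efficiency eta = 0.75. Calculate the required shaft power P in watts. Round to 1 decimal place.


P = Q * dP / eta
P = 0.04 * 1236000 / 0.75
P = 49440.0 / 0.75
P = 65920.0 W


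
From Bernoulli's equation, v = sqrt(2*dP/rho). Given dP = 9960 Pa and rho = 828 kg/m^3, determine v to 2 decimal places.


v = sqrt(2*dP/rho)
v = sqrt(2*9960/828)
v = sqrt(24.057971)
v = 4.90 m/s


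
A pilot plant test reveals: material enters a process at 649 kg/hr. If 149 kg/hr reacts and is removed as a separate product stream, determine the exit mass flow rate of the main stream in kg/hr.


Steady-state mass balance on the main outlet: F_out = F_in - F_removed
F_out = 649 - 149
F_out = 500 kg/hr


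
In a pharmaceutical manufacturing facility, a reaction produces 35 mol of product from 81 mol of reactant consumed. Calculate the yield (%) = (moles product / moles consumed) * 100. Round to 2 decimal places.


Yield = (moles product / moles consumed) * 100%
Yield = (35 / 81) * 100
Yield = 0.4321 * 100
Yield = 43.21%


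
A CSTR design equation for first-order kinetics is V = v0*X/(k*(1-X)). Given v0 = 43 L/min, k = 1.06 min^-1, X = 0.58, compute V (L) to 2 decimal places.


V = v0 * X / (k * (1 - X))
V = 43 * 0.58 / (1.06 * (1 - 0.58))
V = 24.94 / (1.06 * 0.42)
V = 24.94 / 0.4452
V = 56.02 L


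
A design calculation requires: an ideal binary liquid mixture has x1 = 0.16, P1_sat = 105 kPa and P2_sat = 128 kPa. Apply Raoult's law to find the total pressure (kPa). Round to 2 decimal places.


P = x1*P1_sat + x2*P2_sat
x2 = 1 - x1 = 1 - 0.16 = 0.84
P = 0.16*105 + 0.84*128
P = 16.8 + 107.52
P = 124.32 kPa


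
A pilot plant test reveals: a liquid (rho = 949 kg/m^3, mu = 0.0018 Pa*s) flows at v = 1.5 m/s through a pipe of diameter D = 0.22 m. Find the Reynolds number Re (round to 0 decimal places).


Re = rho * v * D / mu
Re = 949 * 1.5 * 0.22 / 0.0018
Re = 313.17 / 0.0018
Re = 173983


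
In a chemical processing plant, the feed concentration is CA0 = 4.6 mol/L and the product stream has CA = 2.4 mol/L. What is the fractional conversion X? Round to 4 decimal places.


X = (CA0 - CA) / CA0
X = (4.6 - 2.4) / 4.6
X = 2.2 / 4.6
X = 0.4783


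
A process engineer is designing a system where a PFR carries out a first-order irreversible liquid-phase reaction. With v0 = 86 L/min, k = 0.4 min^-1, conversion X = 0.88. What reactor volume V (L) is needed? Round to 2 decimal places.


V = (v0/k) * ln(1/(1-X))
V = (86/0.4) * ln(1/(1-0.88))
V = 215.0 * ln(8.333333)
V = 215.0 * 2.120263
V = 455.86 L
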